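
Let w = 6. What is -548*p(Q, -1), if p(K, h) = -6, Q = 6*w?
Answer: 3288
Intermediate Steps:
Q = 36 (Q = 6*6 = 36)
-548*p(Q, -1) = -548*(-6) = 3288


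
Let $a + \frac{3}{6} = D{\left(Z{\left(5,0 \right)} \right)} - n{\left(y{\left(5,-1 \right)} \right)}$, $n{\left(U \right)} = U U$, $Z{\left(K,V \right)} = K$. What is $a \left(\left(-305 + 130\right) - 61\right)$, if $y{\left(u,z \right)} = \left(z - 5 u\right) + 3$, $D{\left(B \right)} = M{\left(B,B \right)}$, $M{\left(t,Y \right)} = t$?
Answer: $123782$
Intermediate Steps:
$D{\left(B \right)} = B$
$y{\left(u,z \right)} = 3 + z - 5 u$
$n{\left(U \right)} = U^{2}$
$a = - \frac{1049}{2}$ ($a = - \frac{1}{2} + \left(5 - \left(3 - 1 - 25\right)^{2}\right) = - \frac{1}{2} + \left(5 - \left(-23\right)^{2}\right) = - \frac{1}{2} + \left(5 - 529\right) = - \frac{1}{2} - 524 = - \frac{1049}{2} \approx -524.5$)
$a \left(\left(-305 + 130\right) - 61\right) = - \frac{1049 \left(\left(-305 + 130\right) - 61\right)}{2} = - \frac{1049 \left(-175 - 61\right)}{2} = \left(- \frac{1049}{2}\right) \left(-236\right) = 123782$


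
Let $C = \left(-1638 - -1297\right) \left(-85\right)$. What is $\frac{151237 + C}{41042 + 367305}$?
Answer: $\frac{180222}{408347} \approx 0.44135$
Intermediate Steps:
$C = 28985$ ($C = \left(-1638 + 1297\right) \left(-85\right) = \left(-341\right) \left(-85\right) = 28985$)
$\frac{151237 + C}{41042 + 367305} = \frac{151237 + 28985}{41042 + 367305} = \frac{180222}{408347}$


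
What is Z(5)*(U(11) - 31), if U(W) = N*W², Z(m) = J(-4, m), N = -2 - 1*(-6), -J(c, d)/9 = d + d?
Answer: -40770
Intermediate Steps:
J(c, d) = -18*d (J(c, d) = -9*(d + d) = -18*d)
N = 4 (N = -2 + 6 = 4)
Z(m) = -18*m
U(W) = 4*W²
Z(5)*(U(11) - 31) = (-18*5)*(4*11² - 31) = -90*(4*121 - 31) = -90*(484 - 31) = -90*453 = -40770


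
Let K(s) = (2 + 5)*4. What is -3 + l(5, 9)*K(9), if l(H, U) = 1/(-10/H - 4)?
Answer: -23/3 ≈ -7.6667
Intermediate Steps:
l(H, U) = 1/(-4 - 10/H)
K(s) = 28 (K(s) = 7*4 = 28)
-3 + l(5, 9)*K(9) = -3 - 1*5/(10 + 4*5)*28 = -3 - 1*5/(10 + 20)*28 = -3 - 1*5/30*28 = -3 - 1*5*1/30*28 = -3 - 1/6*28 = -3 - 14/3 = -23/3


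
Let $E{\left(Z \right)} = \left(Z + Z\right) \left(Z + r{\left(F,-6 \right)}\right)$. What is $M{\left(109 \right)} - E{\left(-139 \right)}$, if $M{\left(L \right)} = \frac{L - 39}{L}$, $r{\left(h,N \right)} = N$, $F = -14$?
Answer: $- \frac{4393720}{109} \approx -40309.0$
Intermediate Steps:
$E{\left(Z \right)} = 2 Z \left(-6 + Z\right)$ ($E{\left(Z \right)} = \left(Z + Z\right) \left(Z - 6\right) = 2 Z \left(-6 + Z\right)$)
$M{\left(L \right)} = \frac{-39 + L}{L}$
$M{\left(109 \right)} - E{\left(-139 \right)} = \frac{-39 + 109}{109} - 2 \left(-139\right) \left(-6 - 139\right) = \frac{1}{109} \cdot 70 - 2 \left(-139\right) \left(-145\right) = \frac{70}{109} - 40310 = - \frac{4393720}{109}$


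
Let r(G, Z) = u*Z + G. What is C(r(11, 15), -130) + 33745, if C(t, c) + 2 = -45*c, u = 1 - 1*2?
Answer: 39593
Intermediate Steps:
u = -1 (u = 1 - 2 = -1)
r(G, Z) = G - Z (r(G, Z) = -Z + G = G - Z)
C(t, c) = -2 - 45*c
C(r(11, 15), -130) + 33745 = (-2 - 45*(-130)) + 33745 = (-2 + 5850) + 33745 = 5848 + 33745 = 39593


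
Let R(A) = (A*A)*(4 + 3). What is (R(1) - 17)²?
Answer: 100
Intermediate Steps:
R(A) = 7*A² (R(A) = A²*7 = 7*A²)
(R(1) - 17)² = (7*1² - 17)² = (7*1 - 17)² = (7 - 17)² = (-10)² = 100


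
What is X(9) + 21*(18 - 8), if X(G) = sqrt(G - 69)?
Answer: 210 + 2*I*sqrt(15) ≈ 210.0 + 7.746*I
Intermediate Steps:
X(G) = sqrt(-69 + G)
X(9) + 21*(18 - 8) = sqrt(-69 + 9) + 21*(18 - 8) = sqrt(-60) + 21*10 = 2*I*sqrt(15) + 210 = 210 + 2*I*sqrt(15)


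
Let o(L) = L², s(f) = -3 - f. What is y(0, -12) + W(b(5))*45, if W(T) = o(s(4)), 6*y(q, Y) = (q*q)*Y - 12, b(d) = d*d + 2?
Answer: 2203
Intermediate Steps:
b(d) = 2 + d² (b(d) = d² + 2 = 2 + d²)
y(q, Y) = -2 + Y*q²/6 (y(q, Y) = ((q*q)*Y - 12)/6 = (q²*Y - 12)/6 = (Y*q² - 12)/6 = (-12 + Y*q²)/6 = -2 + Y*q²/6)
W(T) = 49 (W(T) = (-3 - 1*4)² = (-3 - 4)² = (-7)² = 49)
y(0, -12) + W(b(5))*45 = (-2 + (⅙)*(-12)*0²) + 49*45 = (-2 + (⅙)*(-12)*0) + 2205 = (-2 + 0) + 2205 = -2 + 2205 = 2203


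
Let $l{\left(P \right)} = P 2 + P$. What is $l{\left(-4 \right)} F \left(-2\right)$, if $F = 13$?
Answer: $312$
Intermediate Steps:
$l{\left(P \right)} = 3 P$ ($l{\left(P \right)} = 2 P + P = 3 P$)
$l{\left(-4 \right)} F \left(-2\right) = 3 \left(-4\right) 13 \left(-2\right) = \left(-12\right) 13 \left(-2\right) = \left(-156\right) \left(-2\right) = 312$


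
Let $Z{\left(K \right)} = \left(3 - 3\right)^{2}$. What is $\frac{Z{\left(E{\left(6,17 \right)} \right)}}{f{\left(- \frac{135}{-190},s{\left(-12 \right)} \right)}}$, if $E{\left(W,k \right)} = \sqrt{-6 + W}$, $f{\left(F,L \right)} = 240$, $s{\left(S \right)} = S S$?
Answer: $0$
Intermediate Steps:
$s{\left(S \right)} = S^{2}$
$Z{\left(K \right)} = 0$ ($Z{\left(K \right)} = 0^{2} = 0$)
$\frac{Z{\left(E{\left(6,17 \right)} \right)}}{f{\left(- \frac{135}{-190},s{\left(-12 \right)} \right)}} = \frac{0}{240} = 0 \cdot \frac{1}{240} = 0$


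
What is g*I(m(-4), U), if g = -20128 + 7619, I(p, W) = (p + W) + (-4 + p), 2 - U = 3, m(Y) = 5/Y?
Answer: 187635/2 ≈ 93818.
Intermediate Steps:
U = -1 (U = 2 - 1*3 = 2 - 3 = -1)
I(p, W) = -4 + W + 2*p (I(p, W) = (W + p) + (-4 + p) = -4 + W + 2*p)
g = -12509
g*I(m(-4), U) = -12509*(-4 - 1 + 2*(5/(-4))) = -12509*(-4 - 1 + 2*(5*(-¼))) = -12509*(-4 - 1 + 2*(-5/4)) = -12509*(-4 - 1 - 5/2) = -12509*(-15/2) = 187635/2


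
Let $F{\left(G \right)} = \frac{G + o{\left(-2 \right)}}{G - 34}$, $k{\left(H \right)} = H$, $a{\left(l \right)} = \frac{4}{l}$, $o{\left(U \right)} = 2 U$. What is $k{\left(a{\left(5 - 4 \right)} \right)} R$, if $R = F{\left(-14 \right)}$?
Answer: $\frac{3}{2} \approx 1.5$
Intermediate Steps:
$F{\left(G \right)} = \frac{-4 + G}{-34 + G}$ ($F{\left(G \right)} = \frac{G + 2 \left(-2\right)}{G - 34} = \frac{G - 4}{-34 + G} = \frac{-4 + G}{-34 + G}$)
$R = \frac{3}{8}$ ($R = \frac{-4 - 14}{-34 - 14} = \frac{1}{-48} \left(-18\right) = \left(- \frac{1}{48}\right) \left(-18\right) = \frac{3}{8} \approx 0.375$)
$k{\left(a{\left(5 - 4 \right)} \right)} R = \frac{4}{5 - 4} \cdot \frac{3}{8} = \frac{4}{1} \cdot \frac{3}{8} = 4 \cdot 1 \cdot \frac{3}{8} = 4 \cdot \frac{3}{8} = \frac{3}{2}$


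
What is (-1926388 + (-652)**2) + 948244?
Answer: -553040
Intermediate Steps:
(-1926388 + (-652)**2) + 948244 = (-1926388 + 425104) + 948244 = -1501284 + 948244 = -553040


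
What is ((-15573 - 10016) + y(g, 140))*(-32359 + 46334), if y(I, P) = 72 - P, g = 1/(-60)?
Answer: -358556575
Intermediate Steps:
g = -1/60 ≈ -0.016667
((-15573 - 10016) + y(g, 140))*(-32359 + 46334) = ((-15573 - 10016) + (72 - 1*140))*(-32359 + 46334) = (-25589 + (72 - 140))*13975 = (-25589 - 68)*13975 = -25657*13975 = -358556575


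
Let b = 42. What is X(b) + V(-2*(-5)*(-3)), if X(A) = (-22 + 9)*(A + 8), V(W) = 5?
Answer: -645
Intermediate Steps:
X(A) = -104 - 13*A (X(A) = -13*(8 + A) = -104 - 13*A)
X(b) + V(-2*(-5)*(-3)) = (-104 - 13*42) + 5 = (-104 - 546) + 5 = -650 + 5 = -645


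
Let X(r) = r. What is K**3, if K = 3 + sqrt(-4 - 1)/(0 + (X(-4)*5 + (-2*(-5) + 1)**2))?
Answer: (303 + I*sqrt(5))**3/1030301 ≈ 26.996 + 0.59775*I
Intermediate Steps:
K = 3 + I*sqrt(5)/101 (K = 3 + sqrt(-4 - 1)/(0 + (-4*5 + (-2*(-5) + 1)**2)) = 3 + sqrt(-5)/(0 + (-20 + (10 + 1)**2)) = 3 + (I*sqrt(5))/(0 + (-20 + 11**2)) = 3 + (I*sqrt(5))/(0 + (-20 + 121)) = 3 + (I*sqrt(5))/(0 + 101) = 3 + (I*sqrt(5))/101 = 3 + (I*sqrt(5))*(1/101) = 3 + I*sqrt(5)/101 ≈ 3.0 + 0.022139*I)
K**3 = (3 + I*sqrt(5)/101)**3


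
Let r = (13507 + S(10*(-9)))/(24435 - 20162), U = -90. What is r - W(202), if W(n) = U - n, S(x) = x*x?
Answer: 1269323/4273 ≈ 297.06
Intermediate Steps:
S(x) = x**2
r = 21607/4273 (r = (13507 + (10*(-9))**2)/(24435 - 20162) = (13507 + (-90)**2)/4273 = (13507 + 8100)*(1/4273) = 21607*(1/4273) = 21607/4273 ≈ 5.0566)
W(n) = -90 - n
r - W(202) = 21607/4273 - (-90 - 1*202) = 21607/4273 - (-90 - 202) = 21607/4273 - 1*(-292) = 21607/4273 + 292 = 1269323/4273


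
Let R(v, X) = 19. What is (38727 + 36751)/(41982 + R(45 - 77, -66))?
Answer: 75478/42001 ≈ 1.7971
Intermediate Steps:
(38727 + 36751)/(41982 + R(45 - 77, -66)) = (38727 + 36751)/(41982 + 19) = 75478/42001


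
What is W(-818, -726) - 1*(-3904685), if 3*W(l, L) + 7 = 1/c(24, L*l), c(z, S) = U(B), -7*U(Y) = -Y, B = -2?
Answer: 7809363/2 ≈ 3.9047e+6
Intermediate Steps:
U(Y) = Y/7 (U(Y) = -(-1)*Y/7 = Y/7)
c(z, S) = -2/7 (c(z, S) = (⅐)*(-2) = -2/7)
W(l, L) = -7/2 (W(l, L) = -7/3 + 1/(3*(-2/7)) = -7/3 + (⅓)*(-7/2) = -7/3 - 7/6 = -7/2)
W(-818, -726) - 1*(-3904685) = -7/2 - 1*(-3904685) = -7/2 + 3904685 = 7809363/2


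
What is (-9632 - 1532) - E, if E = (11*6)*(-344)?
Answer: 11540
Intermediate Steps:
E = -22704 (E = 66*(-344) = -22704)
(-9632 - 1532) - E = (-9632 - 1532) - 1*(-22704) = -11164 + 22704 = 11540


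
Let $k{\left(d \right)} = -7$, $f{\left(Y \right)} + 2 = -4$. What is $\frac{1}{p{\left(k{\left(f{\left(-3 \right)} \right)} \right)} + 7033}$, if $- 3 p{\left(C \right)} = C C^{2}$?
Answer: $\frac{3}{21442} \approx 0.00013991$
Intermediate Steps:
$f{\left(Y \right)} = -6$ ($f{\left(Y \right)} = -2 - 4 = -6$)
$p{\left(C \right)} = - \frac{C^{3}}{3}$ ($p{\left(C \right)} = - \frac{C C^{2}}{3} = - \frac{C^{3}}{3}$)
$\frac{1}{p{\left(k{\left(f{\left(-3 \right)} \right)} \right)} + 7033} = \frac{1}{- \frac{\left(-7\right)^{3}}{3} + 7033} = \frac{1}{\left(- \frac{1}{3}\right) \left(-343\right) + 7033} = \frac{1}{\frac{343}{3} + 7033} = \frac{1}{\frac{21442}{3}} = \frac{3}{21442}$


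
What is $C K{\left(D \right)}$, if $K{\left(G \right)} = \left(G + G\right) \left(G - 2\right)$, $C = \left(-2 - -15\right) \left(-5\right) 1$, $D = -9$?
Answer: $-12870$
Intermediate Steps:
$C = -65$ ($C = \left(-2 + 15\right) \left(-5\right) 1 = 13 \left(-5\right) 1 = \left(-65\right) 1 = -65$)
$K{\left(G \right)} = 2 G \left(-2 + G\right)$
$C K{\left(D \right)} = - 65 \cdot 2 \left(-9\right) \left(-2 - 9\right) = - 65 \cdot 2 \left(-9\right) \left(-11\right) = \left(-65\right) 198 = -12870$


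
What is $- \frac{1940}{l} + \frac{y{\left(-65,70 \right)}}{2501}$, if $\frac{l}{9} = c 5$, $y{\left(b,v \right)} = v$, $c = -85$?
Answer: $\frac{1023938}{1913265} \approx 0.53518$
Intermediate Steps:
$l = -3825$ ($l = 9 \left(\left(-85\right) 5\right) = 9 \left(-425\right) = -3825$)
$- \frac{1940}{l} + \frac{y{\left(-65,70 \right)}}{2501} = - \frac{1940}{-3825} + \frac{70}{2501} = \left(-1940\right) \left(- \frac{1}{3825}\right) + 70 \cdot \frac{1}{2501} = \frac{388}{765} + \frac{70}{2501} = \frac{1023938}{1913265}$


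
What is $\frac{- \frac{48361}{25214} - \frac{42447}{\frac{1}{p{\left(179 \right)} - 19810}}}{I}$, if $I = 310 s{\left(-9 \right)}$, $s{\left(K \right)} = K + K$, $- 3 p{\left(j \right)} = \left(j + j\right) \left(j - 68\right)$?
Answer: $- \frac{35378470150487}{140694120} \approx -2.5146 \cdot 10^{5}$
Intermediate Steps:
$p{\left(j \right)} = - \frac{2 j \left(-68 + j\right)}{3}$ ($p{\left(j \right)} = - \frac{\left(j + j\right) \left(j - 68\right)}{3} = - \frac{2 j \left(-68 + j\right)}{3}$)
$s{\left(K \right)} = 2 K$
$I = -5580$ ($I = 310 \cdot 2 \left(-9\right) = 310 \left(-18\right) = -5580$)
$\frac{- \frac{48361}{25214} - \frac{42447}{\frac{1}{p{\left(179 \right)} - 19810}}}{I} = \frac{- \frac{48361}{25214} - \frac{42447}{\frac{1}{\frac{2}{3} \cdot 179 \left(68 - 179\right) - 19810}}}{-5580} = \left(\left(-48361\right) \frac{1}{25214} - \frac{42447}{\frac{1}{\frac{2}{3} \cdot 179 \left(68 - 179\right) - 19810}}\right) \left(- \frac{1}{5580}\right) = \left(- \frac{48361}{25214} - \frac{42447}{\frac{1}{\frac{2}{3} \cdot 179 \left(-111\right) - 19810}}\right) \left(- \frac{1}{5580}\right) = \left(- \frac{48361}{25214} - \frac{42447}{\frac{1}{-13246 - 19810}}\right) \left(- \frac{1}{5580}\right) = \left(- \frac{48361}{25214} - \frac{42447}{\frac{1}{-33056}}\right) \left(- \frac{1}{5580}\right) = \left(- \frac{48361}{25214} - \frac{42447}{- \frac{1}{33056}}\right) \left(- \frac{1}{5580}\right) = \left(- \frac{48361}{25214} - -1403128032\right) \left(- \frac{1}{5580}\right) = \left(- \frac{48361}{25214} + 1403128032\right) \left(- \frac{1}{5580}\right) = \frac{35378470150487}{25214} \left(- \frac{1}{5580}\right) = - \frac{35378470150487}{140694120}$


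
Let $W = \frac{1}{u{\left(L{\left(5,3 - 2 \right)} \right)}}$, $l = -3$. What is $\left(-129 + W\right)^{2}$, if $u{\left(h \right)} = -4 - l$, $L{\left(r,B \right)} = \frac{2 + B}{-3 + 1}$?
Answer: $16900$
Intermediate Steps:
$L{\left(r,B \right)} = -1 - \frac{B}{2}$ ($L{\left(r,B \right)} = \frac{2 + B}{-2} = \left(2 + B\right) \left(- \frac{1}{2}\right) = -1 - \frac{B}{2}$)
$u{\left(h \right)} = -1$ ($u{\left(h \right)} = -4 - -3 = -4 + 3 = -1$)
$W = -1$ ($W = \frac{1}{-1} = -1$)
$\left(-129 + W\right)^{2} = \left(-129 - 1\right)^{2} = \left(-130\right)^{2} = 16900$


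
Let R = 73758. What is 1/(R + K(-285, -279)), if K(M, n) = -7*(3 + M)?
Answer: 1/75732 ≈ 1.3204e-5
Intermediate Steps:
K(M, n) = -21 - 7*M
1/(R + K(-285, -279)) = 1/(73758 + (-21 - 7*(-285))) = 1/(73758 + (-21 + 1995)) = 1/(73758 + 1974) = 1/75732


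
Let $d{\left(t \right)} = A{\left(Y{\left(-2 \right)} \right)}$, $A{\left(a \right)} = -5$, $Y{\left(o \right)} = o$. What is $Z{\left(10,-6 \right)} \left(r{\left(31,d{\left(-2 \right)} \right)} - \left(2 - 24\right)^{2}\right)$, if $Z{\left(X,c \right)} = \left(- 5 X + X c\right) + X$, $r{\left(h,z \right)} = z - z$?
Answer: $48400$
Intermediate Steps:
$d{\left(t \right)} = -5$
$r{\left(h,z \right)} = 0$
$Z{\left(X,c \right)} = - 4 X + X c$
$Z{\left(10,-6 \right)} \left(r{\left(31,d{\left(-2 \right)} \right)} - \left(2 - 24\right)^{2}\right) = 10 \left(-4 - 6\right) \left(0 - \left(2 - 24\right)^{2}\right) = 10 \left(-10\right) \left(0 - \left(-22\right)^{2}\right) = - 100 \left(0 - 484\right) = \left(-100\right) \left(-484\right) = 48400$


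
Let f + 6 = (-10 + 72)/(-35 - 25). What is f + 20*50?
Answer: 29789/30 ≈ 992.97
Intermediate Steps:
f = -211/30 (f = -6 + (-10 + 72)/(-35 - 25) = -6 + 62/(-60) = -6 + 62*(-1/60) = -6 - 31/30 = -211/30 ≈ -7.0333)
f + 20*50 = -211/30 + 20*50 = -211/30 + 1000 = 29789/30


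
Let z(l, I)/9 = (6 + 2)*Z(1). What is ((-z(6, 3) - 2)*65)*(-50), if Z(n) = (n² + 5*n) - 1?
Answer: 1176500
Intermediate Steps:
Z(n) = -1 + n² + 5*n
z(l, I) = 360 (z(l, I) = 9*((6 + 2)*(-1 + 1² + 5*1)) = 9*(8*(-1 + 1 + 5)) = 9*(8*5) = 9*40 = 360)
((-z(6, 3) - 2)*65)*(-50) = ((-1*360 - 2)*65)*(-50) = ((-360 - 2)*65)*(-50) = -362*65*(-50) = -23530*(-50) = 1176500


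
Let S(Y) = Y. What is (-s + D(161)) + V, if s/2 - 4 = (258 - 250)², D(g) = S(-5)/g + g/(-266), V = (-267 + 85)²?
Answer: 201816691/6118 ≈ 32987.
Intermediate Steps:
V = 33124 (V = (-182)² = 33124)
D(g) = -5/g - g/266 (D(g) = -5/g + g/(-266) = -5/g + g*(-1/266) = -5/g - g/266)
s = 136 (s = 8 + 2*(258 - 250)² = 8 + 2*8² = 8 + 2*64 = 8 + 128 = 136)
(-s + D(161)) + V = (-1*136 + (-5/161 - 1/266*161)) + 33124 = (-136 + (-5*1/161 - 23/38)) + 33124 = (-136 + (-5/161 - 23/38)) + 33124 = (-136 - 3893/6118) + 33124 = -835941/6118 + 33124 = 201816691/6118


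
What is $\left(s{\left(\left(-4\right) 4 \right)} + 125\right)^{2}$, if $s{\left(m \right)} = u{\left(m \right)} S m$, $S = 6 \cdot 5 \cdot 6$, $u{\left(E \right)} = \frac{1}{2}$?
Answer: $1729225$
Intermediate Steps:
$u{\left(E \right)} = \frac{1}{2}$
$S = 180$ ($S = 30 \cdot 6 = 180$)
$s{\left(m \right)} = 90 m$ ($s{\left(m \right)} = \frac{1}{2} \cdot 180 m = 90 m$)
$\left(s{\left(\left(-4\right) 4 \right)} + 125\right)^{2} = \left(90 \left(\left(-4\right) 4\right) + 125\right)^{2} = \left(90 \left(-16\right) + 125\right)^{2} = \left(-1440 + 125\right)^{2} = \left(-1315\right)^{2} = 1729225$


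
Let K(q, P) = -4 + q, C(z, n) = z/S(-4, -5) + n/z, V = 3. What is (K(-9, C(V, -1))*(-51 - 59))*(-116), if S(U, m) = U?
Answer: -165880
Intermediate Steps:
C(z, n) = -z/4 + n/z (C(z, n) = z/(-4) + n/z = z*(-¼) + n/z = -z/4 + n/z)
(K(-9, C(V, -1))*(-51 - 59))*(-116) = ((-4 - 9)*(-51 - 59))*(-116) = -13*(-110)*(-116) = 1430*(-116) = -165880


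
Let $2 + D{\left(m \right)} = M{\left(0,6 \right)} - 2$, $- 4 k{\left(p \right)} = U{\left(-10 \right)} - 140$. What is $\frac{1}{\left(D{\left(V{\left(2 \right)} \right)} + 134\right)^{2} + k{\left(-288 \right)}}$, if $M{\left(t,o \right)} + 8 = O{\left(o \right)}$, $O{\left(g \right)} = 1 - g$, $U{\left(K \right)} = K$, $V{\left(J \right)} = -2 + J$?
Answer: $\frac{2}{27453} \approx 7.2852 \cdot 10^{-5}$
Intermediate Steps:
$M{\left(t,o \right)} = -7 - o$ ($M{\left(t,o \right)} = -8 - \left(-1 + o\right) = -7 - o$)
$k{\left(p \right)} = \frac{75}{2}$ ($k{\left(p \right)} = - \frac{-10 - 140}{4} = \left(- \frac{1}{4}\right) \left(-150\right) = \frac{75}{2}$)
$D{\left(m \right)} = -17$ ($D{\left(m \right)} = -2 - 15 = -17$)
$\frac{1}{\left(D{\left(V{\left(2 \right)} \right)} + 134\right)^{2} + k{\left(-288 \right)}} = \frac{1}{\left(-17 + 134\right)^{2} + \frac{75}{2}} = \frac{1}{117^{2} + \frac{75}{2}} = \frac{1}{13689 + \frac{75}{2}} = \frac{1}{\frac{27453}{2}} = \frac{2}{27453}$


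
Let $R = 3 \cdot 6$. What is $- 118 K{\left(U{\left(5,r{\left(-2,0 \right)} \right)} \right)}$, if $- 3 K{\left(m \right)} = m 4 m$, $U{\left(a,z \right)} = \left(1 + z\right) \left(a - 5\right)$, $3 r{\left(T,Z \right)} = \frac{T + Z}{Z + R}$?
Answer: $0$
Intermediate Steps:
$R = 18$
$r{\left(T,Z \right)} = \frac{T + Z}{3 \left(18 + Z\right)}$ ($r{\left(T,Z \right)} = \frac{\left(T + Z\right) \frac{1}{Z + 18}}{3} = \frac{\left(T + Z\right) \frac{1}{18 + Z}}{3} = \frac{\frac{1}{18 + Z} \left(T + Z\right)}{3} = \frac{T + Z}{3 \left(18 + Z\right)}$)
$U{\left(a,z \right)} = \left(1 + z\right) \left(-5 + a\right)$
$K{\left(m \right)} = - \frac{4 m^{2}}{3}$ ($K{\left(m \right)} = - \frac{m 4 m}{3} = - \frac{4 m m}{3} = - \frac{4 m^{2}}{3}$)
$- 118 K{\left(U{\left(5,r{\left(-2,0 \right)} \right)} \right)} = - 118 \left(- \frac{4 \left(-5 + 5 - 5 \frac{-2 + 0}{3 \left(18 + 0\right)} + 5 \frac{-2 + 0}{3 \left(18 + 0\right)}\right)^{2}}{3}\right) = - 118 \left(- \frac{4 \left(-5 + 5 - 5 \cdot \frac{1}{3} \cdot \frac{1}{18} \left(-2\right) + 5 \cdot \frac{1}{3} \cdot \frac{1}{18} \left(-2\right)\right)^{2}}{3}\right) = - 118 \left(- \frac{4 \left(-5 + 5 - - \frac{5}{27} + 5 \left(- \frac{1}{27}\right)\right)^{2}}{3}\right) = - 118 \left(- \frac{4 \left(-5 + 5 + \frac{5}{27} - \frac{5}{27}\right)^{2}}{3}\right) = - 118 \left(- \frac{4 \cdot 0^{2}}{3}\right) = - 118 \left(\left(- \frac{4}{3}\right) 0\right) = \left(-118\right) 0 = 0$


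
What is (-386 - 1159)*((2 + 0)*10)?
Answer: -30900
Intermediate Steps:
(-386 - 1159)*((2 + 0)*10) = -3090*10 = -1545*20 = -30900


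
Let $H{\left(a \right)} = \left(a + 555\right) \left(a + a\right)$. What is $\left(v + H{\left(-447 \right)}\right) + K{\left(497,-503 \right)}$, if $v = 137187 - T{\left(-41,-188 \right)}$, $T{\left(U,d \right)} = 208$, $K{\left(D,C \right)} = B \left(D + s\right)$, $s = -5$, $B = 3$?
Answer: $41903$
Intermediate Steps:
$K{\left(D,C \right)} = -15 + 3 D$ ($K{\left(D,C \right)} = 3 \left(D - 5\right) = 3 \left(-5 + D\right) = -15 + 3 D$)
$v = 136979$ ($v = 137187 - 208 = 136979$)
$H{\left(a \right)} = 2 a \left(555 + a\right)$ ($H{\left(a \right)} = \left(555 + a\right) 2 a = 2 a \left(555 + a\right)$)
$\left(v + H{\left(-447 \right)}\right) + K{\left(497,-503 \right)} = \left(136979 + 2 \left(-447\right) \left(555 - 447\right)\right) + \left(-15 + 3 \cdot 497\right) = \left(136979 + 2 \left(-447\right) 108\right) + \left(-15 + 1491\right) = \left(136979 - 96552\right) + 1476 = 40427 + 1476 = 41903$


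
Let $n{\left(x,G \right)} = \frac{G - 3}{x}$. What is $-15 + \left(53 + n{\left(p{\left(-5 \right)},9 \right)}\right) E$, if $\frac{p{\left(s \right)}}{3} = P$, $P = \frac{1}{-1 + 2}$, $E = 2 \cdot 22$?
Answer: $2405$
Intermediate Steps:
$E = 44$
$P = 1$ ($P = 1^{-1} = 1$)
$p{\left(s \right)} = 3$ ($p{\left(s \right)} = 3 \cdot 1 = 3$)
$n{\left(x,G \right)} = \frac{-3 + G}{x}$
$-15 + \left(53 + n{\left(p{\left(-5 \right)},9 \right)}\right) E = -15 + \left(53 + \frac{-3 + 9}{3}\right) 44 = -15 + \left(53 + \frac{1}{3} \cdot 6\right) 44 = -15 + \left(53 + 2\right) 44 = -15 + 55 \cdot 44 = -15 + 2420 = 2405$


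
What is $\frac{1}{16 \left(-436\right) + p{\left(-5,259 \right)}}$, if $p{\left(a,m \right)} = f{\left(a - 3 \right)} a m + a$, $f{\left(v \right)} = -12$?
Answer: $\frac{1}{8559} \approx 0.00011684$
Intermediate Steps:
$p{\left(a,m \right)} = a - 12 a m$ ($p{\left(a,m \right)} = - 12 a m + a = a - 12 a m$)
$\frac{1}{16 \left(-436\right) + p{\left(-5,259 \right)}} = \frac{1}{16 \left(-436\right) - 5 \left(1 - 3108\right)} = \frac{1}{-6976 - 5 \left(1 - 3108\right)} = \frac{1}{-6976 - -15535} = \frac{1}{-6976 + 15535} = \frac{1}{8559}$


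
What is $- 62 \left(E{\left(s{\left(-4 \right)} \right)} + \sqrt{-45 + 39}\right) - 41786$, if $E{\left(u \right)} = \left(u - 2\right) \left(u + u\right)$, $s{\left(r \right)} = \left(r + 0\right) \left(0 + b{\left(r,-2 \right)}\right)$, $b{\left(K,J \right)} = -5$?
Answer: $-86426 - 62 i \sqrt{6} \approx -86426.0 - 151.87 i$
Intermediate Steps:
$s{\left(r \right)} = - 5 r$ ($s{\left(r \right)} = \left(r + 0\right) \left(0 - 5\right) = r \left(-5\right) = - 5 r$)
$E{\left(u \right)} = 2 u \left(-2 + u\right)$ ($E{\left(u \right)} = \left(-2 + u\right) 2 u = 2 u \left(-2 + u\right)$)
$- 62 \left(E{\left(s{\left(-4 \right)} \right)} + \sqrt{-45 + 39}\right) - 41786 = - 62 \left(2 \left(\left(-5\right) \left(-4\right)\right) \left(-2 - -20\right) + \sqrt{-45 + 39}\right) - 41786 = - 62 \left(2 \cdot 20 \left(-2 + 20\right) + \sqrt{-6}\right) - 41786 = - 62 \left(2 \cdot 20 \cdot 18 + i \sqrt{6}\right) - 41786 = - 62 \left(720 + i \sqrt{6}\right) - 41786 = \left(-44640 - 62 i \sqrt{6}\right) - 41786 = -86426 - 62 i \sqrt{6}$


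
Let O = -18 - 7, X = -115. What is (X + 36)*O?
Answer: 1975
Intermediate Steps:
O = -25
(X + 36)*O = (-115 + 36)*(-25) = -79*(-25) = 1975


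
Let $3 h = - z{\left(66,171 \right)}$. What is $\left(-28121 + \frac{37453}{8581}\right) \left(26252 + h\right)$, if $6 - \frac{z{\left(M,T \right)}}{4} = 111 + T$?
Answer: $- \frac{6422576733760}{8581} \approx -7.4847 \cdot 10^{8}$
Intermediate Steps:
$z{\left(M,T \right)} = -420 - 4 T$ ($z{\left(M,T \right)} = 24 - 4 \left(111 + T\right) = 24 - \left(444 + 4 T\right) = -420 - 4 T$)
$h = 368$ ($h = \frac{\left(-1\right) \left(-420 - 684\right)}{3} = \frac{\left(-1\right) \left(-1104\right)}{3} = \frac{1}{3} \cdot 1104 = 368$)
$\left(-28121 + \frac{37453}{8581}\right) \left(26252 + h\right) = \left(-28121 + \frac{37453}{8581}\right) \left(26252 + 368\right) = \left(-28121 + 37453 \cdot \frac{1}{8581}\right) 26620 = \left(-28121 + \frac{37453}{8581}\right) 26620 = \left(- \frac{241268848}{8581}\right) 26620 = - \frac{6422576733760}{8581}$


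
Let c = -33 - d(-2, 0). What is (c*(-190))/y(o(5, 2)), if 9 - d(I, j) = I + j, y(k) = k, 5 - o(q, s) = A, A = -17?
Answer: 380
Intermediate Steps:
o(q, s) = 22 (o(q, s) = 5 - 1*(-17) = 5 + 17 = 22)
d(I, j) = 9 - I - j (d(I, j) = 9 - (I + j) = 9 + (-I - j) = 9 - I - j)
c = -44 (c = -33 - (9 - 1*(-2) - 1*0) = -33 - (9 + 2 + 0) = -33 - 1*11 = -33 - 11 = -44)
(c*(-190))/y(o(5, 2)) = -44*(-190)/22 = 8360*(1/22) = 380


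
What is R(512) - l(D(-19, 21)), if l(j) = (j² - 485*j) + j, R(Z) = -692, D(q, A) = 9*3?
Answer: 11647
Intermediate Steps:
D(q, A) = 27
l(j) = j² - 484*j
R(512) - l(D(-19, 21)) = -692 - 27*(-484 + 27) = -692 - 27*(-457) = -692 - 1*(-12339) = -692 + 12339 = 11647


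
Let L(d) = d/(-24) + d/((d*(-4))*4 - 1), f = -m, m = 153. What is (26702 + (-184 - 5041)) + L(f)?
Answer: 420557325/19576 ≈ 21483.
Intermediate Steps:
f = -153 (f = -1*153 = -153)
L(d) = -d/24 + d/(-1 - 16*d) (L(d) = d*(-1/24) + d/(-4*d*4 - 1) = -d/24 + d/(-16*d - 1) = -d/24 + d/(-1 - 16*d))
(26702 + (-184 - 5041)) + L(f) = (26702 + (-184 - 5041)) - 1*(-153)*(25 + 16*(-153))/(24 + 384*(-153)) = (26702 - 5225) - 1*(-153)*(25 - 2448)/(24 - 58752) = 21477 - 1*(-153)*(-2423)/(-58728) = 21477 - 1*(-153)*(-1/58728)*(-2423) = 21477 + 123573/19576 = 420557325/19576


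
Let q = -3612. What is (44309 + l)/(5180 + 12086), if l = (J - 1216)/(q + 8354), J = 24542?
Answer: 52534151/20468843 ≈ 2.5665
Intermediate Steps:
l = 11663/2371 (l = (24542 - 1216)/(-3612 + 8354) = 23326/4742 = 23326*(1/4742) = 11663/2371 ≈ 4.9190)
(44309 + l)/(5180 + 12086) = (44309 + 11663/2371)/(5180 + 12086) = (105068302/2371)/17266 = (105068302/2371)*(1/17266) = 52534151/20468843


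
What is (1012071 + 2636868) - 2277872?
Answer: 1371067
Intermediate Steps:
(1012071 + 2636868) - 2277872 = 3648939 - 2277872 = 1371067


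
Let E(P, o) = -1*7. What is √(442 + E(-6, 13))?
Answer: √435 ≈ 20.857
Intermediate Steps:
E(P, o) = -7
√(442 + E(-6, 13)) = √(442 - 7) = √435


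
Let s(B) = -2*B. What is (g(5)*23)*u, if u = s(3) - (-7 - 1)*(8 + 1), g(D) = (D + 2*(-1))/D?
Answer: 4554/5 ≈ 910.80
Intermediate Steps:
g(D) = (-2 + D)/D (g(D) = (D - 2)/D = (-2 + D)/D)
u = 66 (u = -2*3 - (-7 - 1)*(8 + 1) = -6 - (-8)*9 = -6 - 1*(-72) = -6 + 72 = 66)
(g(5)*23)*u = (((-2 + 5)/5)*23)*66 = (((⅕)*3)*23)*66 = ((⅗)*23)*66 = (69/5)*66 = 4554/5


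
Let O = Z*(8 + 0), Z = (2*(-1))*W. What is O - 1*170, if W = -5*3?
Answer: 70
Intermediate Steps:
W = -15
Z = 30 (Z = (2*(-1))*(-15) = -2*(-15) = 30)
O = 240 (O = 30*(8 + 0) = 30*8 = 240)
O - 1*170 = 240 - 1*170 = 240 - 170 = 70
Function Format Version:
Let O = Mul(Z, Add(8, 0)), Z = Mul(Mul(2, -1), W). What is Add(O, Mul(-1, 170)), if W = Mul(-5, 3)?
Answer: 70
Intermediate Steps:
W = -15
Z = 30 (Z = Mul(Mul(2, -1), -15) = Mul(-2, -15) = 30)
O = 240 (O = Mul(30, Add(8, 0)) = Mul(30, 8) = 240)
Add(O, Mul(-1, 170)) = Add(240, Mul(-1, 170)) = Add(240, -170) = 70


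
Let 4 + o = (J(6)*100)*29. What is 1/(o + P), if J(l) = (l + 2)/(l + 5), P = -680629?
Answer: -11/7463763 ≈ -1.4738e-6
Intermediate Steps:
J(l) = (2 + l)/(5 + l)
o = 23156/11 (o = -4 + (((2 + 6)/(5 + 6))*100)*29 = -4 + ((8/11)*100)*29 = -4 + (800/11)*29 = -4 + 23200/11 = 23156/11 ≈ 2105.1)
1/(o + P) = 1/(23156/11 - 680629) = 1/(-7463763/11) = -11/7463763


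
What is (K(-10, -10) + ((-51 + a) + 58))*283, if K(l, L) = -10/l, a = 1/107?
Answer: 242531/107 ≈ 2266.6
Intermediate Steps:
a = 1/107 ≈ 0.0093458
(K(-10, -10) + ((-51 + a) + 58))*283 = (-10/(-10) + ((-51 + 1/107) + 58))*283 = (-10*(-1/10) + (-5456/107 + 58))*283 = (1 + 750/107)*283 = (857/107)*283 = 242531/107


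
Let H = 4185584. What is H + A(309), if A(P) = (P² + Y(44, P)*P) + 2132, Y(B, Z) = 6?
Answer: 4285051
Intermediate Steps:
A(P) = 2132 + P² + 6*P (A(P) = (P² + 6*P) + 2132 = 2132 + P² + 6*P)
H + A(309) = 4185584 + (2132 + 309² + 6*309) = 4185584 + (2132 + 95481 + 1854) = 4185584 + 99467 = 4285051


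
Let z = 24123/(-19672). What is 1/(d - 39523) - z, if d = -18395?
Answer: 698568121/569681448 ≈ 1.2262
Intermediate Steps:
z = -24123/19672 (z = 24123*(-1/19672) = -24123/19672 ≈ -1.2263)
1/(d - 39523) - z = 1/(-18395 - 39523) - 1*(-24123/19672) = 1/(-57918) + 24123/19672 = -1/57918 + 24123/19672 = 698568121/569681448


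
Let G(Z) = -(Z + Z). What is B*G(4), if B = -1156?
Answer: 9248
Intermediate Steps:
G(Z) = -2*Z
B*G(4) = -(-2312)*4 = -1156*(-8) = 9248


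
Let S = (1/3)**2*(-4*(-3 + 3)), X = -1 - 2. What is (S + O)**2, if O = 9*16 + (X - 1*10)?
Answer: 17161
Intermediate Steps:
X = -3
O = 131 (O = 9*16 + (-3 - 1*10) = 144 + (-3 - 10) = 144 - 13 = 131)
S = 0 (S = (1/3)**2*(-4*0) = (1/9)*0 = 0)
(S + O)**2 = (0 + 131)**2 = 131**2 = 17161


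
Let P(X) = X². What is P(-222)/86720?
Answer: 12321/21680 ≈ 0.56831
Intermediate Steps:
P(-222)/86720 = (-222)²/86720 = 49284*(1/86720) = 12321/21680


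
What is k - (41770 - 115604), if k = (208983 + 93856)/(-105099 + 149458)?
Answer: 3275505245/44359 ≈ 73841.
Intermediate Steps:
k = 302839/44359 ≈ 6.8270
k - (41770 - 115604) = 302839/44359 - (41770 - 115604) = 302839/44359 - 1*(-73834) = 302839/44359 + 73834 = 3275505245/44359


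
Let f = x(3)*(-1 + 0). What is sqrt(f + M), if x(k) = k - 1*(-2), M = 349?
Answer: 2*sqrt(86) ≈ 18.547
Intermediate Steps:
x(k) = 2 + k (x(k) = k + 2 = 2 + k)
f = -5 (f = (2 + 3)*(-1 + 0) = 5*(-1) = -5)
sqrt(f + M) = sqrt(-5 + 349) = sqrt(344) = 2*sqrt(86)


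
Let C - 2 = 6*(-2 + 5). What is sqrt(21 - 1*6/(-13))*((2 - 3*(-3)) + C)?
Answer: 93*sqrt(403)/13 ≈ 143.61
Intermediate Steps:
C = 20 (C = 2 + 6*(-2 + 5) = 2 + 6*3 = 2 + 18 = 20)
sqrt(21 - 1*6/(-13))*((2 - 3*(-3)) + C) = sqrt(21 - 1*6/(-13))*((2 - 3*(-3)) + 20) = sqrt(21 - 6*(-1/13))*((2 + 9) + 20) = sqrt(21 + 6/13)*(11 + 20) = sqrt(279/13)*31 = (3*sqrt(403)/13)*31 = 93*sqrt(403)/13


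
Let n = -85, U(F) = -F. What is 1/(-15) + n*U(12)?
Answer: 15299/15 ≈ 1019.9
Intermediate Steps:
1/(-15) + n*U(12) = 1/(-15) - (-85)*12 = -1/15 - 85*(-12) = -1/15 + 1020 = 15299/15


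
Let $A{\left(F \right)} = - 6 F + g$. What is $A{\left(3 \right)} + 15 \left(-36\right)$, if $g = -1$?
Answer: $-559$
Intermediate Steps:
$A{\left(F \right)} = -1 - 6 F$ ($A{\left(F \right)} = - 6 F - 1 = -1 - 6 F$)
$A{\left(3 \right)} + 15 \left(-36\right) = \left(-1 - 18\right) + 15 \left(-36\right) = \left(-1 - 18\right) - 540 = -19 - 540 = -559$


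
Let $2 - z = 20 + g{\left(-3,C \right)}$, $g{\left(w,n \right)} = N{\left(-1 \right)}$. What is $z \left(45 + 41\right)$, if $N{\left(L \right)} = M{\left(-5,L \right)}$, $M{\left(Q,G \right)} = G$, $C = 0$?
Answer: $-1462$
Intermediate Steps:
$N{\left(L \right)} = L$
$g{\left(w,n \right)} = -1$
$z = -17$ ($z = 2 - \left(20 - 1\right) = 2 - 19 = -17$)
$z \left(45 + 41\right) = - 17 \left(45 + 41\right) = \left(-17\right) 86 = -1462$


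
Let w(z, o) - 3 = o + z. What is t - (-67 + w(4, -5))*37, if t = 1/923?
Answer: 2219816/923 ≈ 2405.0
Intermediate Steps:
w(z, o) = 3 + o + z (w(z, o) = 3 + (o + z) = 3 + o + z)
t = 1/923 ≈ 0.0010834
t - (-67 + w(4, -5))*37 = 1/923 - (-67 + (3 - 5 + 4))*37 = 1/923 - (-67 + 2)*37 = 1/923 - (-65)*37 = 1/923 - 1*(-2405) = 1/923 + 2405 = 2219816/923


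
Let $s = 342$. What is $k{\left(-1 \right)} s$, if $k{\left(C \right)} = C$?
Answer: $-342$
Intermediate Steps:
$k{\left(-1 \right)} s = \left(-1\right) 342 = -342$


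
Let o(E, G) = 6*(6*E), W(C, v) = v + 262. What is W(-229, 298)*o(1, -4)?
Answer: 20160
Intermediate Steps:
W(C, v) = 262 + v
o(E, G) = 36*E
W(-229, 298)*o(1, -4) = (262 + 298)*(36*1) = 560*36 = 20160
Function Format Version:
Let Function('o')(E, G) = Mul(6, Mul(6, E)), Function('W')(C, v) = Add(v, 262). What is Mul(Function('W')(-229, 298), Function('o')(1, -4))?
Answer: 20160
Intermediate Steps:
Function('W')(C, v) = Add(262, v)
Function('o')(E, G) = Mul(36, E)
Mul(Function('W')(-229, 298), Function('o')(1, -4)) = Mul(Add(262, 298), Mul(36, 1)) = Mul(560, 36) = 20160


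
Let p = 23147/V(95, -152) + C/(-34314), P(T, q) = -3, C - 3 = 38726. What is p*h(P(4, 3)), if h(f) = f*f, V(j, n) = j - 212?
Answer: -266265817/148694 ≈ -1790.7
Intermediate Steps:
C = 38729 (C = 3 + 38726 = 38729)
V(j, n) = -212 + j
h(f) = f**2
p = -266265817/1338246 (p = 23147/(-212 + 95) + 38729/(-34314) = 23147/(-117) + 38729*(-1/34314) = 23147*(-1/117) - 38729/34314 = -23147/117 - 38729/34314 = -266265817/1338246 ≈ -198.97)
p*h(P(4, 3)) = -266265817/1338246*(-3)**2 = -266265817/1338246*9 = -266265817/148694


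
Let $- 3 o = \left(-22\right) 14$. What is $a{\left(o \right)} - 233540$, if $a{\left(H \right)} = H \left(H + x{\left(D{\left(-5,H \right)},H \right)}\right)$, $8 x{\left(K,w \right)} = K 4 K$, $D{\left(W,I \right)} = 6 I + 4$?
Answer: $\frac{175585804}{9} \approx 1.951 \cdot 10^{7}$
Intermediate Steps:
$o = \frac{308}{3}$ ($o = - \frac{\left(-22\right) 14}{3} = \left(- \frac{1}{3}\right) \left(-308\right) = \frac{308}{3} \approx 102.67$)
$D{\left(W,I \right)} = 4 + 6 I$
$x{\left(K,w \right)} = \frac{K^{2}}{2}$ ($x{\left(K,w \right)} = \frac{K 4 K}{8} = \frac{4 K K}{8} = \frac{4 K^{2}}{8} = \frac{K^{2}}{2}$)
$a{\left(H \right)} = H \left(H + \frac{\left(4 + 6 H\right)^{2}}{2}\right)$
$a{\left(o \right)} - 233540 = \frac{308 \left(\frac{308}{3} + 2 \left(2 + 3 \cdot \frac{308}{3}\right)^{2}\right)}{3} - 233540 = \frac{308 \left(\frac{308}{3} + 2 \left(2 + 308\right)^{2}\right)}{3} - 233540 = \frac{308 \left(\frac{308}{3} + 2 \cdot 310^{2}\right)}{3} - 233540 = \frac{308 \left(\frac{308}{3} + 2 \cdot 96100\right)}{3} - 233540 = \frac{308 \left(\frac{308}{3} + 192200\right)}{3} - 233540 = \frac{308}{3} \cdot \frac{576908}{3} - 233540 = \frac{177687664}{9} - 233540 = \frac{175585804}{9}$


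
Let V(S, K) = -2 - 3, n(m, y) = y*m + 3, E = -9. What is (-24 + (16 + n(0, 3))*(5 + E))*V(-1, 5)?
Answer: 500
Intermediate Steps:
n(m, y) = 3 + m*y (n(m, y) = m*y + 3 = 3 + m*y)
V(S, K) = -5
(-24 + (16 + n(0, 3))*(5 + E))*V(-1, 5) = (-24 + (16 + (3 + 0*3))*(5 - 9))*(-5) = (-24 + (16 + (3 + 0))*(-4))*(-5) = (-24 + (16 + 3)*(-4))*(-5) = (-24 + 19*(-4))*(-5) = (-24 - 76)*(-5) = -100*(-5) = 500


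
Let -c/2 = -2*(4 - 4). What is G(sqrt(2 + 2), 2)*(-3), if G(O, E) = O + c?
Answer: -6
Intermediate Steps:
c = 0 (c = -(-4)*(4 - 4) = -(-4)*0 = -2*0 = 0)
G(O, E) = O (G(O, E) = O + 0 = O)
G(sqrt(2 + 2), 2)*(-3) = sqrt(2 + 2)*(-3) = sqrt(4)*(-3) = 2*(-3) = -6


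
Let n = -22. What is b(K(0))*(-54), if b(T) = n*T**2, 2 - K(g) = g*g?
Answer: 4752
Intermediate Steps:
K(g) = 2 - g**2 (K(g) = 2 - g*g = 2 - g**2)
b(T) = -22*T**2
b(K(0))*(-54) = -22*(2 - 1*0**2)**2*(-54) = -22*(2 - 1*0)**2*(-54) = -22*(2 + 0)**2*(-54) = -22*2**2*(-54) = -22*4*(-54) = -88*(-54) = 4752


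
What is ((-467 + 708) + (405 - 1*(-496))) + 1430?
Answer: 2572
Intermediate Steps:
((-467 + 708) + (405 - 1*(-496))) + 1430 = (241 + (405 + 496)) + 1430 = (241 + 901) + 1430 = 1142 + 1430 = 2572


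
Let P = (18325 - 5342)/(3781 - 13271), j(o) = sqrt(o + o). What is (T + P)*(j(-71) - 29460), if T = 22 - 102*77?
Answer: 219001701198/949 - 74338663*I*sqrt(142)/9490 ≈ 2.3077e+8 - 93345.0*I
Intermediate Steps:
j(o) = sqrt(2)*sqrt(o) (j(o) = sqrt(2*o) = sqrt(2)*sqrt(o))
T = -7832 (T = 22 - 7854 = -7832)
P = -12983/9490 (P = 12983/(-9490) = 12983*(-1/9490) = -12983/9490 ≈ -1.3681)
(T + P)*(j(-71) - 29460) = (-7832 - 12983/9490)*(sqrt(2)*sqrt(-71) - 29460) = -74338663*(sqrt(2)*(I*sqrt(71)) - 29460)/9490 = -74338663*(I*sqrt(142) - 29460)/9490 = -74338663*(-29460 + I*sqrt(142))/9490 = 219001701198/949 - 74338663*I*sqrt(142)/9490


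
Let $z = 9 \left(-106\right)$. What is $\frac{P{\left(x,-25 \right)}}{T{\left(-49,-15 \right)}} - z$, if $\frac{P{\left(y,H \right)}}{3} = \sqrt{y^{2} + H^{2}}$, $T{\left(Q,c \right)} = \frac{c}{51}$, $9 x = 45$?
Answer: $954 - 51 \sqrt{26} \approx 693.95$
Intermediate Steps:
$x = 5$ ($x = \frac{1}{9} \cdot 45 = 5$)
$T{\left(Q,c \right)} = \frac{c}{51}$ ($T{\left(Q,c \right)} = c \frac{1}{51} = \frac{c}{51}$)
$P{\left(y,H \right)} = 3 \sqrt{H^{2} + y^{2}}$ ($P{\left(y,H \right)} = 3 \sqrt{y^{2} + H^{2}} = 3 \sqrt{H^{2} + y^{2}}$)
$z = -954$
$\frac{P{\left(x,-25 \right)}}{T{\left(-49,-15 \right)}} - z = \frac{3 \sqrt{\left(-25\right)^{2} + 5^{2}}}{\frac{1}{51} \left(-15\right)} - -954 = \frac{3 \sqrt{625 + 25}}{- \frac{5}{17}} + 954 = 3 \sqrt{650} \left(- \frac{17}{5}\right) + 954 = 3 \cdot 5 \sqrt{26} \left(- \frac{17}{5}\right) + 954 = 15 \sqrt{26} \left(- \frac{17}{5}\right) + 954 = - 51 \sqrt{26} + 954 = 954 - 51 \sqrt{26}$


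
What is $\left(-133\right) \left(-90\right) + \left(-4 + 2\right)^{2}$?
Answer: $11974$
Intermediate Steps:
$\left(-133\right) \left(-90\right) + \left(-4 + 2\right)^{2} = 11970 + \left(-2\right)^{2} = 11970 + 4 = 11974$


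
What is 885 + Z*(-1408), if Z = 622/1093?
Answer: 91529/1093 ≈ 83.741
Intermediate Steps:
Z = 622/1093 (Z = 622*(1/1093) = 622/1093 ≈ 0.56908)
885 + Z*(-1408) = 885 + (622/1093)*(-1408) = 885 - 875776/1093 = 91529/1093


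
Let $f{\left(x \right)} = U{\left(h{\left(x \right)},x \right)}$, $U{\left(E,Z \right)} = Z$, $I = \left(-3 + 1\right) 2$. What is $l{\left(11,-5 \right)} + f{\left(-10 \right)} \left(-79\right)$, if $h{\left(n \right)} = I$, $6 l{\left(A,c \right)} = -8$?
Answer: $\frac{2366}{3} \approx 788.67$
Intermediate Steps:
$l{\left(A,c \right)} = - \frac{4}{3}$ ($l{\left(A,c \right)} = \frac{1}{6} \left(-8\right) = - \frac{4}{3}$)
$I = -4$ ($I = \left(-2\right) 2 = -4$)
$h{\left(n \right)} = -4$
$f{\left(x \right)} = x$
$l{\left(11,-5 \right)} + f{\left(-10 \right)} \left(-79\right) = - \frac{4}{3} - -790 = - \frac{4}{3} + 790 = \frac{2366}{3}$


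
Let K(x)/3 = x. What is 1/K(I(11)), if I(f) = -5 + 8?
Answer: ⅑ ≈ 0.11111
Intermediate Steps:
I(f) = 3
K(x) = 3*x
1/K(I(11)) = 1/(3*3) = 1/9 = ⅑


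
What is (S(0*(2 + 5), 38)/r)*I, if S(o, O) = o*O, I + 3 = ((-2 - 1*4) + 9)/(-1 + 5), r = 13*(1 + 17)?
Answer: 0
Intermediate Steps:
r = 234 (r = 13*18 = 234)
I = -9/4 (I = -3 + ((-2 - 1*4) + 9)/(-1 + 5) = -3 + ((-2 - 4) + 9)/4 = -3 + (-6 + 9)*(¼) = -3 + 3*(¼) = -3 + ¾ = -9/4 ≈ -2.2500)
S(o, O) = O*o
(S(0*(2 + 5), 38)/r)*I = ((38*(0*(2 + 5)))/234)*(-9/4) = ((38*(0*7))*(1/234))*(-9/4) = ((38*0)*(1/234))*(-9/4) = (0*(1/234))*(-9/4) = 0*(-9/4) = 0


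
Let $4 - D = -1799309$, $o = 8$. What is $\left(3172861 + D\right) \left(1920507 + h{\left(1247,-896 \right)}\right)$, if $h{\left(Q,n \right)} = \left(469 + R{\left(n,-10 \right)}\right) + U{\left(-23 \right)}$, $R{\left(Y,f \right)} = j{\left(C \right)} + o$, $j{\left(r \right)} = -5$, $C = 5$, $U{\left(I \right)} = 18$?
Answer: $9551531337478$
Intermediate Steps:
$D = 1799313$ ($D = 4 - -1799309 = 4 + 1799309 = 1799313$)
$R{\left(Y,f \right)} = 3$ ($R{\left(Y,f \right)} = -5 + 8 = 3$)
$h{\left(Q,n \right)} = 490$ ($h{\left(Q,n \right)} = \left(469 + 3\right) + 18 = 472 + 18 = 490$)
$\left(3172861 + D\right) \left(1920507 + h{\left(1247,-896 \right)}\right) = \left(3172861 + 1799313\right) \left(1920507 + 490\right) = 4972174 \cdot 1920997 = 9551531337478$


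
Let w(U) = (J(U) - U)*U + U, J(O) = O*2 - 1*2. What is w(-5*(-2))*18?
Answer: 1620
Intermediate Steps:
J(O) = -2 + 2*O (J(O) = 2*O - 2 = -2 + 2*O)
w(U) = U + U*(-2 + U) (w(U) = ((-2 + 2*U) - U)*U + U = (-2 + U)*U + U = U*(-2 + U) + U = U + U*(-2 + U))
w(-5*(-2))*18 = ((-5*(-2))*(-1 - 5*(-2)))*18 = (10*(-1 + 10))*18 = (10*9)*18 = 90*18 = 1620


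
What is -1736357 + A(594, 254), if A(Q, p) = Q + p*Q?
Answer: -1584887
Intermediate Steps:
A(Q, p) = Q + Q*p
-1736357 + A(594, 254) = -1736357 + 594*(1 + 254) = -1736357 + 594*255 = -1736357 + 151470 = -1584887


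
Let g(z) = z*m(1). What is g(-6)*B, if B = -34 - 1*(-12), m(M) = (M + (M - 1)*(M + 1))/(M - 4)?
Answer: -44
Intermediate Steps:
m(M) = (M + (1 + M)*(-1 + M))/(-4 + M) (m(M) = (M + (-1 + M)*(1 + M))/(-4 + M) = (M + (1 + M)*(-1 + M))/(-4 + M))
B = -22 (B = -34 + 12 = -22)
g(z) = -z/3 (g(z) = z*((-1 + 1 + 1²)/(-4 + 1)) = z*((-1 + 1 + 1)/(-3)) = z*(-⅓*1) = z*(-⅓) = -z/3)
g(-6)*B = -⅓*(-6)*(-22) = 2*(-22) = -44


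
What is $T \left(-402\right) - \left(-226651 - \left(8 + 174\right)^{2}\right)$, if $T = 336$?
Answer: $124703$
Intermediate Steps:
$T \left(-402\right) - \left(-226651 - \left(8 + 174\right)^{2}\right) = 336 \left(-402\right) - \left(-226651 - \left(8 + 174\right)^{2}\right) = -135072 - \left(-226651 - 182^{2}\right) = -135072 - \left(-226651 - 33124\right) = -135072 - -259775 = -135072 + 259775 = 124703$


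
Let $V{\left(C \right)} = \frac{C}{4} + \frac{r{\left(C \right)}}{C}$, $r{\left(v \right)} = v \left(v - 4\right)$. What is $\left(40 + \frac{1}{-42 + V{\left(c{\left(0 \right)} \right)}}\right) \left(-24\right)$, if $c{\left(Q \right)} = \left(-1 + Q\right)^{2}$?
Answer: $- \frac{171744}{179} \approx -959.46$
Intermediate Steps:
$r{\left(v \right)} = v \left(-4 + v\right)$
$V{\left(C \right)} = -4 + \frac{5 C}{4}$ ($V{\left(C \right)} = \frac{C}{4} + \frac{C \left(-4 + C\right)}{C} = C \frac{1}{4} + \left(-4 + C\right) = \frac{C}{4} + \left(-4 + C\right) = -4 + \frac{5 C}{4}$)
$\left(40 + \frac{1}{-42 + V{\left(c{\left(0 \right)} \right)}}\right) \left(-24\right) = \left(40 + \frac{1}{-42 - \left(4 - \frac{5 \left(-1 + 0\right)^{2}}{4}\right)}\right) \left(-24\right) = \left(40 + \frac{1}{-42 - \left(4 - \frac{5 \left(-1\right)^{2}}{4}\right)}\right) \left(-24\right) = \left(40 + \frac{1}{-42 + \left(-4 + \frac{5}{4} \cdot 1\right)}\right) \left(-24\right) = \left(40 + \frac{1}{-42 + \left(-4 + \frac{5}{4}\right)}\right) \left(-24\right) = \left(40 + \frac{1}{-42 - \frac{11}{4}}\right) \left(-24\right) = \left(40 + \frac{1}{- \frac{179}{4}}\right) \left(-24\right) = \left(40 - \frac{4}{179}\right) \left(-24\right) = \frac{7156}{179} \left(-24\right) = - \frac{171744}{179}$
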